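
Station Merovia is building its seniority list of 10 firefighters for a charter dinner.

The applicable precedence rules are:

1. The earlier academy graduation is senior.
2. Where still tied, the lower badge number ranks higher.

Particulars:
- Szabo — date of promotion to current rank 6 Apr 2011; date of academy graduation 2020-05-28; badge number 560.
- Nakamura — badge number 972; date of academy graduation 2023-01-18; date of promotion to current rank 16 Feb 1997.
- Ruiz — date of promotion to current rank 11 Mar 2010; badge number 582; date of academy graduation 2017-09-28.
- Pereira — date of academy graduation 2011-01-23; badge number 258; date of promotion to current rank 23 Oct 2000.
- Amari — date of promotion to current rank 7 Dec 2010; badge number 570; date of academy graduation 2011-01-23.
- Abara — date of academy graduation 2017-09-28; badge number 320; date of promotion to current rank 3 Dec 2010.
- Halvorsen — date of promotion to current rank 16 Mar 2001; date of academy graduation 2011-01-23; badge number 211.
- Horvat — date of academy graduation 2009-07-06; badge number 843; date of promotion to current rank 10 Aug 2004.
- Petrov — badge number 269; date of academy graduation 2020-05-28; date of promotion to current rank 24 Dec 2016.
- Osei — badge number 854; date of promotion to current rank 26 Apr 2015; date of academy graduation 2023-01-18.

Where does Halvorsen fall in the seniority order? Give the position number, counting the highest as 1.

2

By date of academy graduation (earlier first): Horvat (2009-07-06); then Halvorsen, Pereira and Amari (each 2011-01-23); then Abara and Ruiz (both 2017-09-28); then Petrov and Szabo (both 2020-05-28); then Osei and Nakamura (both 2023-01-18).
Among Halvorsen, Pereira and Amari, by badge number (lower first): Halvorsen (211) before Pereira (258) before Amari (570).
Among Abara and Ruiz, by badge number (lower first): Abara (320) before Ruiz (582).
Among Petrov and Szabo, by badge number (lower first): Petrov (269) before Szabo (560).
Among Osei and Nakamura, by badge number (lower first): Osei (854) before Nakamura (972).
Order: Horvat, Halvorsen, Pereira, Amari, Abara, Ruiz, Petrov, Szabo, Osei, Nakamura. So position 2.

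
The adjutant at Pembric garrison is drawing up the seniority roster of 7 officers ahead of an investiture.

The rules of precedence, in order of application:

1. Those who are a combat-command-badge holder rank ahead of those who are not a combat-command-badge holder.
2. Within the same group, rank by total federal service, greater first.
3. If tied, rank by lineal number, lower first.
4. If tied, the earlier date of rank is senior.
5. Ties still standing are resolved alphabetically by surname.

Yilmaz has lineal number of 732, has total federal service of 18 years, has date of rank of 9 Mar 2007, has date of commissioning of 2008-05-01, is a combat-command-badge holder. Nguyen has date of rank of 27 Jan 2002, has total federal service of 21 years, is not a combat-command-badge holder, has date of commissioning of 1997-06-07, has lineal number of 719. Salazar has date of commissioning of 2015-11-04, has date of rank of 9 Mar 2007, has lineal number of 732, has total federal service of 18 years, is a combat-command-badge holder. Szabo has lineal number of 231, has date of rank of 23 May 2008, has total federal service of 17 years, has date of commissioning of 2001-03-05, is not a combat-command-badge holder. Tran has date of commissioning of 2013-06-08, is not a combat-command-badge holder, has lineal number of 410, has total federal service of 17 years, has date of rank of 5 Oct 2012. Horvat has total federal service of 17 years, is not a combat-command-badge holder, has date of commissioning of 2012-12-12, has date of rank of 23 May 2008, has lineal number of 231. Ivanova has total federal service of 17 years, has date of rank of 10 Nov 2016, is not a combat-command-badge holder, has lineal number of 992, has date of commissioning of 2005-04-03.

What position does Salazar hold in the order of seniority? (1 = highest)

By the first rule: Salazar and Yilmaz (both a combat-command-badge holder); then Nguyen, Horvat, Szabo, Tran and Ivanova (each not a combat-command-badge holder).
Salazar and Yilmaz both have total federal service 18 years, so the next rule applies.
Salazar and Yilmaz both have lineal number 732, so the next rule applies.
Salazar and Yilmaz both have date of rank 9 Mar 2007, so the next rule applies.
Among Salazar and Yilmaz, alphabetically by surname: Salazar before Yilmaz.
Among Nguyen, Horvat, Szabo, Tran and Ivanova, by total federal service (higher first): Nguyen (21 years) before Horvat, Szabo, Tran and Ivanova (17 years).
Among Horvat, Szabo, Tran and Ivanova, by lineal number (lower first): Horvat and Szabo (231) before Tran (410) before Ivanova (992).
Horvat and Szabo both have date of rank 23 May 2008, so the next rule applies.
Among Horvat and Szabo, alphabetically by surname: Horvat before Szabo.
Order: Salazar, Yilmaz, Nguyen, Horvat, Szabo, Tran, Ivanova. So position 1.

1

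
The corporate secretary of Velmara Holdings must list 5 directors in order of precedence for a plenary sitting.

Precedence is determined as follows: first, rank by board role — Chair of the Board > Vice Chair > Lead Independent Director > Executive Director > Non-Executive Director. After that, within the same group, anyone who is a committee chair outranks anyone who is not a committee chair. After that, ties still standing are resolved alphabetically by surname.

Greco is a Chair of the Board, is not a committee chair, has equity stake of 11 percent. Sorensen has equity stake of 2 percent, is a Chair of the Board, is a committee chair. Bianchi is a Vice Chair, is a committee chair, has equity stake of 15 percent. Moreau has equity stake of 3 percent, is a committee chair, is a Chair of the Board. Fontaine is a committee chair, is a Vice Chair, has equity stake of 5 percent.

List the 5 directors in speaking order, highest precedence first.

Moreau, Sorensen, Greco, Bianchi, Fontaine

By board role: Moreau, Sorensen and Greco (Chair of the Board); then Bianchi and Fontaine (Vice Chair).
Among Moreau, Sorensen and Greco, a committee chair before not a committee chair: Moreau and Sorensen (a committee chair) before Greco (not a committee chair).
Among Moreau and Sorensen, alphabetically by surname: Moreau before Sorensen.
Bianchi and Fontaine are each a committee chair, so the next rule applies.
Among Bianchi and Fontaine, alphabetically by surname: Bianchi before Fontaine.
Full order: Moreau, Sorensen, Greco, Bianchi, Fontaine.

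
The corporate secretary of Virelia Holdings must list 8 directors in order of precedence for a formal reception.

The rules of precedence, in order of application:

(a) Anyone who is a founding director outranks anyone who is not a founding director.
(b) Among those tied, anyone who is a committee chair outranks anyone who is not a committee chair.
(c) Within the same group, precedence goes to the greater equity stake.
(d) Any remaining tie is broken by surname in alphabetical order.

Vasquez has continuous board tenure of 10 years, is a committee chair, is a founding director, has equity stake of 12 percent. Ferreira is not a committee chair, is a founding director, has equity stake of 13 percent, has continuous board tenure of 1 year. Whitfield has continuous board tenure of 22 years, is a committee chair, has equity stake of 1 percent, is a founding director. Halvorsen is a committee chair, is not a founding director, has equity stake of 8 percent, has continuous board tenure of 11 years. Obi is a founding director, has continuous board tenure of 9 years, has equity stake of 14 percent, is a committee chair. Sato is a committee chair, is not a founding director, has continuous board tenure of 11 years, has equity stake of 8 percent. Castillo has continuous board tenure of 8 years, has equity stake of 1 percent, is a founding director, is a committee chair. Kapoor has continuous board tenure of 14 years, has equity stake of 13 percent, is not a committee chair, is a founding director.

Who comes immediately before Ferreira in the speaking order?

By the first rule: Obi, Vasquez, Castillo, Whitfield, Ferreira and Kapoor (each a founding director); then Halvorsen and Sato (both not a founding director).
Among Obi, Vasquez, Castillo, Whitfield, Ferreira and Kapoor, a committee chair before not a committee chair: Obi, Vasquez, Castillo and Whitfield (a committee chair) before Ferreira and Kapoor (not a committee chair).
Among Obi, Vasquez, Castillo and Whitfield, by equity stake (higher first): Obi (14 percent) before Vasquez (12 percent) before Castillo and Whitfield (1 percent).
Among Castillo and Whitfield, alphabetically by surname: Castillo before Whitfield.
Ferreira and Kapoor both have equity stake 13 percent, so the next rule applies.
Among Ferreira and Kapoor, alphabetically by surname: Ferreira before Kapoor.
Halvorsen and Sato are each a committee chair, so the next rule applies.
Halvorsen and Sato both have equity stake 8 percent, so the next rule applies.
Among Halvorsen and Sato, alphabetically by surname: Halvorsen before Sato.
Order: Obi, Vasquez, Castillo, Whitfield, Ferreira, Kapoor, Halvorsen, Sato.

Whitfield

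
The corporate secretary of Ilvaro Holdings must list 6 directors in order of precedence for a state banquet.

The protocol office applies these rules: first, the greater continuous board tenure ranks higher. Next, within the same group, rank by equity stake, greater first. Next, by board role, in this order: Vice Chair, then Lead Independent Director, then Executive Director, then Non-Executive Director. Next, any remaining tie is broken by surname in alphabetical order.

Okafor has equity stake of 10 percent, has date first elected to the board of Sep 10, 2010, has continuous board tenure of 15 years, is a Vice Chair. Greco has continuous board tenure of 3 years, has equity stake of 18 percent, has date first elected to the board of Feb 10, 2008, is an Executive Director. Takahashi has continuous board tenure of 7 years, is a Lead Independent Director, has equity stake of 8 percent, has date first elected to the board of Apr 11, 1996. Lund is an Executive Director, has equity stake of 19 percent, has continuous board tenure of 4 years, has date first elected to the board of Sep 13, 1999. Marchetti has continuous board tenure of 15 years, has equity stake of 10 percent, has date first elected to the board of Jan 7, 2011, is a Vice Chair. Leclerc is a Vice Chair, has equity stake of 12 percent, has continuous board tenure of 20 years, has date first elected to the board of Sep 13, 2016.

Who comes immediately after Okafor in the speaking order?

By continuous board tenure (higher first): Leclerc (20 years); then Marchetti and Okafor (both 15 years); then Takahashi (7 years); then Lund (4 years); then Greco (3 years).
Marchetti and Okafor both have equity stake 10 percent, so the next rule applies.
Marchetti and Okafor are each Vice Chair, so the next rule applies.
Among Marchetti and Okafor, alphabetically by surname: Marchetti before Okafor.
Order: Leclerc, Marchetti, Okafor, Takahashi, Lund, Greco.

Takahashi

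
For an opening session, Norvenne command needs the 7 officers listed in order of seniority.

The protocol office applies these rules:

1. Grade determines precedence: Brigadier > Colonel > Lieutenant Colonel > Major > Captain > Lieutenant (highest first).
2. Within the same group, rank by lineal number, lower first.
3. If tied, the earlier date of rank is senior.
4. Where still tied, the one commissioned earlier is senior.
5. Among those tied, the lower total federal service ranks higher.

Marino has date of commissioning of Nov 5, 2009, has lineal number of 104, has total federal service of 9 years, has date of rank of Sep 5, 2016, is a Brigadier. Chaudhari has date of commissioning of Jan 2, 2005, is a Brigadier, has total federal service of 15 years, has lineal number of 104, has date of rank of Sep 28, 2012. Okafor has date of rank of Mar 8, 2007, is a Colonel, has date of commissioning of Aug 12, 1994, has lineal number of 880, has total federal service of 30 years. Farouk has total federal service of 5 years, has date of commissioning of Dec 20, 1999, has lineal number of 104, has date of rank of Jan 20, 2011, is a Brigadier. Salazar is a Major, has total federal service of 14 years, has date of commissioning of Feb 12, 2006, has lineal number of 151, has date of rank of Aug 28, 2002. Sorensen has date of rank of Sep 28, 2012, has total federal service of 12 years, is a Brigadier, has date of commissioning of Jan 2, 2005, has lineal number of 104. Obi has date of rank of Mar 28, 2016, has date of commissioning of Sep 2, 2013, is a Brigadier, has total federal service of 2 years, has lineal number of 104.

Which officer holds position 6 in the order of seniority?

Okafor

By grade: Farouk, Sorensen, Chaudhari, Obi and Marino (Brigadier); then Okafor (Colonel); then Salazar (Major).
Farouk, Sorensen, Chaudhari, Obi and Marino all have lineal number 104, so the next rule applies.
Among Farouk, Sorensen, Chaudhari, Obi and Marino, by date of rank (earlier first): Farouk (Jan 20, 2011) before Sorensen and Chaudhari (Sep 28, 2012) before Obi (Mar 28, 2016) before Marino (Sep 5, 2016).
Sorensen and Chaudhari both have date of commissioning Jan 2, 2005, so the next rule applies.
Among Sorensen and Chaudhari, by total federal service (lower first): Sorensen (12 years) before Chaudhari (15 years).
Order: Farouk, Sorensen, Chaudhari, Obi, Marino, Okafor, Salazar.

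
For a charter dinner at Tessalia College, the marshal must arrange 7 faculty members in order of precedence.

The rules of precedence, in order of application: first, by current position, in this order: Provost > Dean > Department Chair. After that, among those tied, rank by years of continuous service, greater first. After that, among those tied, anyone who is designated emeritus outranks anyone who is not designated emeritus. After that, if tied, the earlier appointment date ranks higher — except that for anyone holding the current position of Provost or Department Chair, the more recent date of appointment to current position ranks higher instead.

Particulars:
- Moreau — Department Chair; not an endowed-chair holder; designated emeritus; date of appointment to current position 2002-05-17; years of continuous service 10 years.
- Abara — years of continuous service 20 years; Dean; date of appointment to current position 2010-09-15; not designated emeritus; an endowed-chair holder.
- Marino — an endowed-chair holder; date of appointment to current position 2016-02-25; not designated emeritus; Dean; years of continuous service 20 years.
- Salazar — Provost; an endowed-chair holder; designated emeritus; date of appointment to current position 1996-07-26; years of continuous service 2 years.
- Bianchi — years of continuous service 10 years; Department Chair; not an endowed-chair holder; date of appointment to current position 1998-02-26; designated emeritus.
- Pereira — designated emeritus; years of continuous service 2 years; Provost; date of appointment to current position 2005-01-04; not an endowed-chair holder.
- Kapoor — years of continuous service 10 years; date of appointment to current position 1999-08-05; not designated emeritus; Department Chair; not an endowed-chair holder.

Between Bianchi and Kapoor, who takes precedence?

By current position: Pereira and Salazar (Provost); then Abara and Marino (Dean); then Moreau, Bianchi and Kapoor (Department Chair).
Pereira and Salazar both have years of continuous service 2 years, so the next rule applies.
Pereira and Salazar are each designated emeritus, so the next rule applies.
Among Pereira and Salazar, by date of appointment to current position (later first) (reversed rule for this group): Pereira (2005-01-04) before Salazar (1996-07-26).
Abara and Marino both have years of continuous service 20 years, so the next rule applies.
Abara and Marino are each not designated emeritus, so the next rule applies.
Among Abara and Marino, by date of appointment to current position (earlier first): Abara (2010-09-15) before Marino (2016-02-25).
Moreau, Bianchi and Kapoor all have years of continuous service 10 years, so the next rule applies.
Among Moreau, Bianchi and Kapoor, designated emeritus before not designated emeritus: Moreau and Bianchi (designated emeritus) before Kapoor (not designated emeritus).
Among Moreau and Bianchi, by date of appointment to current position (later first) (reversed rule for this group): Moreau (2002-05-17) before Bianchi (1998-02-26).
So Bianchi takes precedence.

Bianchi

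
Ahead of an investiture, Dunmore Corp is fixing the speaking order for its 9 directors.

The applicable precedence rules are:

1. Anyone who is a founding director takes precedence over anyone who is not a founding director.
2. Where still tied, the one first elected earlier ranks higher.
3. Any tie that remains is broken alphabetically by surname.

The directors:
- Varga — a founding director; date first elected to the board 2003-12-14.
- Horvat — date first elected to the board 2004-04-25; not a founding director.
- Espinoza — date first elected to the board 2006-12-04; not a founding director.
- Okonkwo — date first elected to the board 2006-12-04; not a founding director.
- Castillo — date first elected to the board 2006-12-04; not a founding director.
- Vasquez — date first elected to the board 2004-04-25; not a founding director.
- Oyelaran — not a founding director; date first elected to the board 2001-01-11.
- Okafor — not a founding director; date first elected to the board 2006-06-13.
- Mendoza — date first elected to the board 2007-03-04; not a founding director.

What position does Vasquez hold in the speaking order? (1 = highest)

4

By the first rule: Varga (a founding director); then Oyelaran, Horvat, Vasquez, Okafor, Castillo, Espinoza, Okonkwo and Mendoza (each not a founding director).
Among Oyelaran, Horvat, Vasquez, Okafor, Castillo, Espinoza, Okonkwo and Mendoza, by date first elected to the board (earlier first): Oyelaran (2001-01-11) before Horvat and Vasquez (2004-04-25) before Okafor (2006-06-13) before Castillo, Espinoza and Okonkwo (2006-12-04) before Mendoza (2007-03-04).
Among Horvat and Vasquez, alphabetically by surname: Horvat before Vasquez.
Among Castillo, Espinoza and Okonkwo, alphabetically by surname: Castillo before Espinoza before Okonkwo.
Order: Varga, Oyelaran, Horvat, Vasquez, Okafor, Castillo, Espinoza, Okonkwo, Mendoza. So position 4.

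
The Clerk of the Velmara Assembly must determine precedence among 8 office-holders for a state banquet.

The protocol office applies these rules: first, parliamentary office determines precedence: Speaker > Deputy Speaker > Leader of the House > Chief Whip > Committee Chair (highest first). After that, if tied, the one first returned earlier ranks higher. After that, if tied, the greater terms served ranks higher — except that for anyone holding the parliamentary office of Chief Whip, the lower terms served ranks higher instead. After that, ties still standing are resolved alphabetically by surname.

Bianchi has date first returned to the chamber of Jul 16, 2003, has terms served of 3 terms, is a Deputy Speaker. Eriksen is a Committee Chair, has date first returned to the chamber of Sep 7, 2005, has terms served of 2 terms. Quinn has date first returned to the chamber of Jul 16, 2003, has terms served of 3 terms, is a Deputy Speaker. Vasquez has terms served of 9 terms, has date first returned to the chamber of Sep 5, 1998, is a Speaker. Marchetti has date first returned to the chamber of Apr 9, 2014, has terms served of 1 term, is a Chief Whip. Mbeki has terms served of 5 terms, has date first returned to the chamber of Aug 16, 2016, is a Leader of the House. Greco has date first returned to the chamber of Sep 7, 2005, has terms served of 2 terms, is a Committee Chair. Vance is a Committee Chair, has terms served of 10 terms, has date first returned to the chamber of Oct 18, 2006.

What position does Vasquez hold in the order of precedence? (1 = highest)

By parliamentary office: Vasquez (Speaker); then Bianchi and Quinn (Deputy Speaker); then Mbeki (Leader of the House); then Marchetti (Chief Whip); then Eriksen, Greco and Vance (Committee Chair).
Bianchi and Quinn both have date first returned to the chamber Jul 16, 2003, so the next rule applies.
Bianchi and Quinn both have terms served 3 terms, so the next rule applies.
Among Bianchi and Quinn, alphabetically by surname: Bianchi before Quinn.
Among Eriksen, Greco and Vance, by date first returned to the chamber (earlier first): Eriksen and Greco (Sep 7, 2005) before Vance (Oct 18, 2006).
Eriksen and Greco both have terms served 2 terms, so the next rule applies.
Among Eriksen and Greco, alphabetically by surname: Eriksen before Greco.
Order: Vasquez, Bianchi, Quinn, Mbeki, Marchetti, Eriksen, Greco, Vance. So position 1.

1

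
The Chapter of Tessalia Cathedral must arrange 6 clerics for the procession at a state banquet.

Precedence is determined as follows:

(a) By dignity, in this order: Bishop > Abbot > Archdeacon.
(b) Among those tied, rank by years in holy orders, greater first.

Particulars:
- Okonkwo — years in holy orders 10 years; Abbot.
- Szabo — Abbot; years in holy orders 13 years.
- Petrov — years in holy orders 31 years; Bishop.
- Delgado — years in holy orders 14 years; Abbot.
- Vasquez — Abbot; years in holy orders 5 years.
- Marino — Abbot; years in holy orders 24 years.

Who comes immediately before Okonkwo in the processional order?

Szabo

By dignity: Petrov (Bishop); then Marino, Delgado, Szabo, Okonkwo and Vasquez (Abbot).
Among Marino, Delgado, Szabo, Okonkwo and Vasquez, by years in holy orders (higher first): Marino (24 years) before Delgado (14 years) before Szabo (13 years) before Okonkwo (10 years) before Vasquez (5 years).
Order: Petrov, Marino, Delgado, Szabo, Okonkwo, Vasquez.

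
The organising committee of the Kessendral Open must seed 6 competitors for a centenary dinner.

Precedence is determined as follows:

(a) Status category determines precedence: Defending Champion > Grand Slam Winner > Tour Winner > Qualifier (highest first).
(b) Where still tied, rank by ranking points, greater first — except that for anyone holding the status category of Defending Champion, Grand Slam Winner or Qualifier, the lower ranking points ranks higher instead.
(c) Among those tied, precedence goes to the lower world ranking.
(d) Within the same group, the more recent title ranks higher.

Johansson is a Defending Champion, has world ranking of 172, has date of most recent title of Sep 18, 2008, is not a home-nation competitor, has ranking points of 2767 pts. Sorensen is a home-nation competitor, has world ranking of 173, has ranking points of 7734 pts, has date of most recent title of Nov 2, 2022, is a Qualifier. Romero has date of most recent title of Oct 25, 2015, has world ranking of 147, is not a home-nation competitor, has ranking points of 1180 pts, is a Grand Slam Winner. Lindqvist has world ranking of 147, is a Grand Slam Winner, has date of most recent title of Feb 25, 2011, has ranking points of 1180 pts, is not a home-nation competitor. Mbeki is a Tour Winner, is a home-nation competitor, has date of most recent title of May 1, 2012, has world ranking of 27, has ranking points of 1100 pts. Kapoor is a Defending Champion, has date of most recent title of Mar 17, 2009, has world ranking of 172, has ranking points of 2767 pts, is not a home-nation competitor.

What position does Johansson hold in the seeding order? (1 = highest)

2

By status category: Kapoor and Johansson (Defending Champion); then Romero and Lindqvist (Grand Slam Winner); then Mbeki (Tour Winner); then Sorensen (Qualifier).
Kapoor and Johansson both have ranking points 2767 pts, so the next rule applies.
Kapoor and Johansson both have world ranking 172, so the next rule applies.
Among Kapoor and Johansson, by date of most recent title (later first): Kapoor (Mar 17, 2009) before Johansson (Sep 18, 2008).
Romero and Lindqvist both have ranking points 1180 pts, so the next rule applies.
Romero and Lindqvist both have world ranking 147, so the next rule applies.
Among Romero and Lindqvist, by date of most recent title (later first): Romero (Oct 25, 2015) before Lindqvist (Feb 25, 2011).
Order: Kapoor, Johansson, Romero, Lindqvist, Mbeki, Sorensen. So position 2.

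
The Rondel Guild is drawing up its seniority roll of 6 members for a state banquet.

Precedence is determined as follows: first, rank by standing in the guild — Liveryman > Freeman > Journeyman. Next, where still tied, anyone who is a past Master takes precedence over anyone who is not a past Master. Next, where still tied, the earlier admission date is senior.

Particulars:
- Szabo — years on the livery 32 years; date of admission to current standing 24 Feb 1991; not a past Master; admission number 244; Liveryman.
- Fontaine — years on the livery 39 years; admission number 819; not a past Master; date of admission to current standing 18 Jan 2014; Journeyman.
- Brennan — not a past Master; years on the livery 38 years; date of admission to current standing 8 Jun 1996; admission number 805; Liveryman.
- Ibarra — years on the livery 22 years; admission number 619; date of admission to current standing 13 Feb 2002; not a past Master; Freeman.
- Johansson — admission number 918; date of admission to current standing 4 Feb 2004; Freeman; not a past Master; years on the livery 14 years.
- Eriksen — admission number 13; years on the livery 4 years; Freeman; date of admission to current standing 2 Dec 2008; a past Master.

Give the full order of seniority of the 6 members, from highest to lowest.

Szabo, Brennan, Eriksen, Ibarra, Johansson, Fontaine

By standing in the guild: Szabo and Brennan (Liveryman); then Eriksen, Ibarra and Johansson (Freeman); then Fontaine (Journeyman).
Szabo and Brennan are each not a past Master, so the next rule applies.
Among Szabo and Brennan, by date of admission to current standing (earlier first): Szabo (24 Feb 1991) before Brennan (8 Jun 1996).
Among Eriksen, Ibarra and Johansson, a past Master before not a past Master: Eriksen (a past Master) before Ibarra and Johansson (not a past Master).
Among Ibarra and Johansson, by date of admission to current standing (earlier first): Ibarra (13 Feb 2002) before Johansson (4 Feb 2004).
Full order: Szabo, Brennan, Eriksen, Ibarra, Johansson, Fontaine.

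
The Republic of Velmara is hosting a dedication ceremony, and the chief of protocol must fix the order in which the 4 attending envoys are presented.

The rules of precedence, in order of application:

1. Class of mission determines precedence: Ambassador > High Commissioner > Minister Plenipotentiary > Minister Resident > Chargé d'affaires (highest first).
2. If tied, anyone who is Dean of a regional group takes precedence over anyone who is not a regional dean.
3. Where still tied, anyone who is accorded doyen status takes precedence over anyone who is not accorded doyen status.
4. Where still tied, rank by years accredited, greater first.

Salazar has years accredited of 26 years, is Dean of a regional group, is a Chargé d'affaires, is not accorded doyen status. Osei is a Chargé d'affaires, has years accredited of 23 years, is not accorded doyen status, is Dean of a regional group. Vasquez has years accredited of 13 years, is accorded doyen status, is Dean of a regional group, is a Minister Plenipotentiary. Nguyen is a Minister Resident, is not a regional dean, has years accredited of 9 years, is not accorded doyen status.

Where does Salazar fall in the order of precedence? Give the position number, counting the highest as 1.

By class of mission: Vasquez (Minister Plenipotentiary); then Nguyen (Minister Resident); then Salazar and Osei (Chargé d'affaires).
Salazar and Osei are each Dean of a regional group, so the next rule applies.
Salazar and Osei are each not accorded doyen status, so the next rule applies.
Among Salazar and Osei, by years accredited (higher first): Salazar (26 years) before Osei (23 years).
Order: Vasquez, Nguyen, Salazar, Osei. So position 3.

3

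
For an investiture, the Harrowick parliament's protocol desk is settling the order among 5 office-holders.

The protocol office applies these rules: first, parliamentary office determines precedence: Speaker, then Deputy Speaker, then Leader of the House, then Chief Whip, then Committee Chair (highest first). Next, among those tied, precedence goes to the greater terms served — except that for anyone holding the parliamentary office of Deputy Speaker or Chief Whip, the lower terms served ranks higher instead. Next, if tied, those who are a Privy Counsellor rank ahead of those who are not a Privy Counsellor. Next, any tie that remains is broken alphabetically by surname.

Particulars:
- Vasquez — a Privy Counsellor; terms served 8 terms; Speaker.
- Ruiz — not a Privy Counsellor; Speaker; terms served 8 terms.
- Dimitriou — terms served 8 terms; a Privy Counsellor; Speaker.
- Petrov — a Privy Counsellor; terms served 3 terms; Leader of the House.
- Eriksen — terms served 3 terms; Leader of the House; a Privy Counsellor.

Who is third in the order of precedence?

Ruiz

By parliamentary office: Dimitriou, Vasquez and Ruiz (Speaker); then Eriksen and Petrov (Leader of the House).
Dimitriou, Vasquez and Ruiz all have terms served 8 terms, so the next rule applies.
Among Dimitriou, Vasquez and Ruiz, a Privy Counsellor before not a Privy Counsellor: Dimitriou and Vasquez (a Privy Counsellor) before Ruiz (not a Privy Counsellor).
Among Dimitriou and Vasquez, alphabetically by surname: Dimitriou before Vasquez.
Eriksen and Petrov both have terms served 3 terms, so the next rule applies.
Eriksen and Petrov are each a Privy Counsellor, so the next rule applies.
Among Eriksen and Petrov, alphabetically by surname: Eriksen before Petrov.
Order: Dimitriou, Vasquez, Ruiz, Eriksen, Petrov.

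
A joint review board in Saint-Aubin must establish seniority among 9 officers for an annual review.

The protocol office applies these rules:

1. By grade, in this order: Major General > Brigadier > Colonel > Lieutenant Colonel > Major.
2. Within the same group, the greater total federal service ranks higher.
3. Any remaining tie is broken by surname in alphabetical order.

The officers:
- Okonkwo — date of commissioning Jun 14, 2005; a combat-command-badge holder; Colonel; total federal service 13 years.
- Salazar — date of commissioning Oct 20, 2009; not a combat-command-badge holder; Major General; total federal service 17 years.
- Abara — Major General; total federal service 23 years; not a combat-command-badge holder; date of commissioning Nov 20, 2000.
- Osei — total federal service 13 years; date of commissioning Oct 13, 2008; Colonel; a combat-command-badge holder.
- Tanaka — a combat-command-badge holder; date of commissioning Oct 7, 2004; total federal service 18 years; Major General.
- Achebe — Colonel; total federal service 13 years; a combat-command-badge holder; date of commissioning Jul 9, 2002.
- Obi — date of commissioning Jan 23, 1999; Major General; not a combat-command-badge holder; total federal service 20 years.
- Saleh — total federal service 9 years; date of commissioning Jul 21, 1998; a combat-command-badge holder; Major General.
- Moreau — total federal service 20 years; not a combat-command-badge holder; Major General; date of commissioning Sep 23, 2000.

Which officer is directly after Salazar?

Saleh

By grade: Abara, Moreau, Obi, Tanaka, Salazar and Saleh (Major General); then Achebe, Okonkwo and Osei (Colonel).
Among Abara, Moreau, Obi, Tanaka, Salazar and Saleh, by total federal service (higher first): Abara (23 years) before Moreau and Obi (20 years) before Tanaka (18 years) before Salazar (17 years) before Saleh (9 years).
Among Moreau and Obi, alphabetically by surname: Moreau before Obi.
Achebe, Okonkwo and Osei all have total federal service 13 years, so the next rule applies.
Among Achebe, Okonkwo and Osei, alphabetically by surname: Achebe before Okonkwo before Osei.
Order: Abara, Moreau, Obi, Tanaka, Salazar, Saleh, Achebe, Okonkwo, Osei.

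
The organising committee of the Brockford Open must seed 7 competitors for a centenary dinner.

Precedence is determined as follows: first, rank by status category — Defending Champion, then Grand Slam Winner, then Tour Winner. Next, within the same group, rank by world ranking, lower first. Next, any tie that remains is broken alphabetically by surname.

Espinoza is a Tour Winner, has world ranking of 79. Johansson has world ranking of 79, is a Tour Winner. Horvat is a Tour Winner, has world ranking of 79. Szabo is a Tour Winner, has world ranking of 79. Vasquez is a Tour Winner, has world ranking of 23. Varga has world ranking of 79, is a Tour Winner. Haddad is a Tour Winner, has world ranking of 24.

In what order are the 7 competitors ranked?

By status category: Vasquez, Haddad, Espinoza, Horvat, Johansson, Szabo and Varga (Tour Winner).
Among Vasquez, Haddad, Espinoza, Horvat, Johansson, Szabo and Varga, by world ranking (lower first): Vasquez (23) before Haddad (24) before Espinoza, Horvat, Johansson, Szabo and Varga (79).
Among Espinoza, Horvat, Johansson, Szabo and Varga, alphabetically by surname: Espinoza before Horvat before Johansson before Szabo before Varga.
Full order: Vasquez, Haddad, Espinoza, Horvat, Johansson, Szabo, Varga.

Vasquez, Haddad, Espinoza, Horvat, Johansson, Szabo, Varga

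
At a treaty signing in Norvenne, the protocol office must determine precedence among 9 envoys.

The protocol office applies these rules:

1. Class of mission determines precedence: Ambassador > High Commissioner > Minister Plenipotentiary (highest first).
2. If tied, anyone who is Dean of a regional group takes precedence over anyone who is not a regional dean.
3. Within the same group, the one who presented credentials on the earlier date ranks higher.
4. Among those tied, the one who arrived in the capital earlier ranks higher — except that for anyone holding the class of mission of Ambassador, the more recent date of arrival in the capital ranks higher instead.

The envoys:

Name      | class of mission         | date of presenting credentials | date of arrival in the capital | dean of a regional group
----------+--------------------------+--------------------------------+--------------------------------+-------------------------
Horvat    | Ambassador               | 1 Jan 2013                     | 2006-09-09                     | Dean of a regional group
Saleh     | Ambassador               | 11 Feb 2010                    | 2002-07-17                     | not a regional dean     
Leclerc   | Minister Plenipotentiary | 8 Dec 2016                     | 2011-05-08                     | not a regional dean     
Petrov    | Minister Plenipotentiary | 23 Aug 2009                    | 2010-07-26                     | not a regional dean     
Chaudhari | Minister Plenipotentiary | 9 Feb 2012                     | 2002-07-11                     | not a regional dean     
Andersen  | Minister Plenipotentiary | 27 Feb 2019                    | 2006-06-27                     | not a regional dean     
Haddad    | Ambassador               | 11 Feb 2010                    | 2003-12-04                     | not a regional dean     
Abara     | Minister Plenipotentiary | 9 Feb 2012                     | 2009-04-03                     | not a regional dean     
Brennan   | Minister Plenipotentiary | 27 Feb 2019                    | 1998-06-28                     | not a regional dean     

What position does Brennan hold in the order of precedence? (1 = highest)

By class of mission: Horvat, Haddad and Saleh (Ambassador); then Petrov, Chaudhari, Abara, Leclerc, Brennan and Andersen (Minister Plenipotentiary).
Among Horvat, Haddad and Saleh, Dean of a regional group before not a regional dean: Horvat (Dean of a regional group) before Haddad and Saleh (not a regional dean).
Haddad and Saleh both have date of presenting credentials 11 Feb 2010, so the next rule applies.
Among Haddad and Saleh, by date of arrival in the capital (later first) (reversed rule for this group): Haddad (2003-12-04) before Saleh (2002-07-17).
Petrov, Chaudhari, Abara, Leclerc, Brennan and Andersen are each not a regional dean, so the next rule applies.
Among Petrov, Chaudhari, Abara, Leclerc, Brennan and Andersen, by date of presenting credentials (earlier first): Petrov (23 Aug 2009) before Chaudhari and Abara (9 Feb 2012) before Leclerc (8 Dec 2016) before Brennan and Andersen (27 Feb 2019).
Among Chaudhari and Abara, by date of arrival in the capital (earlier first): Chaudhari (2002-07-11) before Abara (2009-04-03).
Among Brennan and Andersen, by date of arrival in the capital (earlier first): Brennan (1998-06-28) before Andersen (2006-06-27).
Order: Horvat, Haddad, Saleh, Petrov, Chaudhari, Abara, Leclerc, Brennan, Andersen. So position 8.

8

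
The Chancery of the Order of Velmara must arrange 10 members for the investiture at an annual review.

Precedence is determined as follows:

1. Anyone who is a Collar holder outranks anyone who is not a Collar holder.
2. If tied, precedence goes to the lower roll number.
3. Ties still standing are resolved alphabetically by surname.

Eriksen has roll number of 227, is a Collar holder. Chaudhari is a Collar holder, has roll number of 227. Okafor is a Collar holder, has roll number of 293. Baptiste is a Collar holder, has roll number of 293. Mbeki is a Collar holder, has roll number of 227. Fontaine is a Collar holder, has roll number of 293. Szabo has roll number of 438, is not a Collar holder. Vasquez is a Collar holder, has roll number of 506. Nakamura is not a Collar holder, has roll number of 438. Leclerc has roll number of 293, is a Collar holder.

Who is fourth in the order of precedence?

By the first rule: Chaudhari, Eriksen, Mbeki, Baptiste, Fontaine, Leclerc, Okafor and Vasquez (each a Collar holder); then Nakamura and Szabo (both not a Collar holder).
Among Chaudhari, Eriksen, Mbeki, Baptiste, Fontaine, Leclerc, Okafor and Vasquez, by roll number (lower first): Chaudhari, Eriksen and Mbeki (227) before Baptiste, Fontaine, Leclerc and Okafor (293) before Vasquez (506).
Among Chaudhari, Eriksen and Mbeki, alphabetically by surname: Chaudhari before Eriksen before Mbeki.
Among Baptiste, Fontaine, Leclerc and Okafor, alphabetically by surname: Baptiste before Fontaine before Leclerc before Okafor.
Nakamura and Szabo both have roll number 438, so the next rule applies.
Among Nakamura and Szabo, alphabetically by surname: Nakamura before Szabo.
Order: Chaudhari, Eriksen, Mbeki, Baptiste, Fontaine, Leclerc, Okafor, Vasquez, Nakamura, Szabo.

Baptiste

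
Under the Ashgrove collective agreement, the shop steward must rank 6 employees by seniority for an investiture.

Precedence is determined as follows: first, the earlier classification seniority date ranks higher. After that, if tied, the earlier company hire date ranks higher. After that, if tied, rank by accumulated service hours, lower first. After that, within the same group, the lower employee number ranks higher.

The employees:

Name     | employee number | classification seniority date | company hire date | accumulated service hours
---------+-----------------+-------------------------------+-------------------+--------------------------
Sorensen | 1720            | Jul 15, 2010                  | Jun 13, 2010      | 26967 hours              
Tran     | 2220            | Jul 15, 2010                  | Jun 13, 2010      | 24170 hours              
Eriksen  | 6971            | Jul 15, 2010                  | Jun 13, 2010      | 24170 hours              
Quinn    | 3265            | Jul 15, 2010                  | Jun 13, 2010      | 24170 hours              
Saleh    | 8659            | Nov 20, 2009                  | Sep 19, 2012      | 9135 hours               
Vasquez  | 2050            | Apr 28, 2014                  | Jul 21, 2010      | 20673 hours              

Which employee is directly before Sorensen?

By classification seniority date (earlier first): Saleh (Nov 20, 2009); then Tran, Quinn, Eriksen and Sorensen (each Jul 15, 2010); then Vasquez (Apr 28, 2014).
Tran, Quinn, Eriksen and Sorensen all have company hire date Jun 13, 2010, so the next rule applies.
Among Tran, Quinn, Eriksen and Sorensen, by accumulated service hours (lower first): Tran, Quinn and Eriksen (24170 hours) before Sorensen (26967 hours).
Among Tran, Quinn and Eriksen, by employee number (lower first): Tran (2220) before Quinn (3265) before Eriksen (6971).
Order: Saleh, Tran, Quinn, Eriksen, Sorensen, Vasquez.

Eriksen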